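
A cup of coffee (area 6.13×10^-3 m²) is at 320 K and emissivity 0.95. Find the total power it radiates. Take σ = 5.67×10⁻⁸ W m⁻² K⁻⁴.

P ≈ 3.46 W

P = εσAT⁴ = 0.95 × 5.67×10⁻⁸ × 6.13×10^-3 × (320)⁴ = 0.95 × 5.67×10⁻⁸ × 6.13×10^-3 × 1.05×10^10.
P = 3.46 W.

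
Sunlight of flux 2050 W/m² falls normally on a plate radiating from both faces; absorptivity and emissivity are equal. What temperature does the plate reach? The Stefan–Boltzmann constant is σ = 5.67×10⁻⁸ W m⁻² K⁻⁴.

T ≈ 367 K

Absorbed flux αS = emitted flux 2εσT⁴ per unit area; with α = ε this gives T = (S/2σ)^(1/4).
T = (2050 / (2 × 5.67×10⁻⁸))^(1/4) = (1.81×10^10)^(1/4).
T = 367 K.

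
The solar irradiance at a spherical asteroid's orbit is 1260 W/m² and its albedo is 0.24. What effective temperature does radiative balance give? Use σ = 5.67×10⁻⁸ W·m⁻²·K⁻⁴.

Power absorbed = (1−a)S·πR²; power emitted = 4πR²σT⁴. Equating and cancelling πR²:
T = ((1−a)S / 4σ)^(1/4) = (958 / (4 × 5.67×10⁻⁸))^(1/4) = (4.22×10^9)^(1/4).
T = 255 K.

T ≈ 255 K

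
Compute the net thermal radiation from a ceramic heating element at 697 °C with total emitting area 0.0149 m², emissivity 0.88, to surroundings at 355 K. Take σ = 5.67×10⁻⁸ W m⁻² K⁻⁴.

Convert: 697 °C = 970 K.
Q = εσA(T⁴ − T_s⁴). T⁴ − T_s⁴ = (970)⁴ − (355)⁴ = 8.85×10^11 − 1.59×10^10 = 8.69×10^11 K⁴.
Q = 0.88 × 5.67×10⁻⁸ × 0.0149 × 8.69×10^11 = 646 W.

Q ≈ 646 W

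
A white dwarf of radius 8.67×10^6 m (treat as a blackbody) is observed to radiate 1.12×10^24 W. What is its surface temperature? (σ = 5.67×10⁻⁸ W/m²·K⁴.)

A = 4πr² = 4π × (8.67×10^6)² = 9.45×10^14 m².
From P = σAT⁴, T = (P / σA)^(1/4) = (1.12×10^24 / (5.67×10⁻⁸ × 9.45×10^14))^(1/4).
T = (2.09×10^16)^(1/4) = 12000 K.

T ≈ 12000 K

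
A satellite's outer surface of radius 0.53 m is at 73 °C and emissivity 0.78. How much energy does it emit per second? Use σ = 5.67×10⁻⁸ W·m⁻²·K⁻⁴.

P ≈ 2240 W

A = 4πr² = 4π × (0.53)² = 3.53 m².
73 °C = 346 K.
Stefan–Boltzmann: P = εσAT⁴ = 0.78 × 5.67×10⁻⁸ × 3.53 × (346)⁴ = 0.78 × 5.67×10⁻⁸ × 3.53 × 1.43×10^10.
P = 2240 W.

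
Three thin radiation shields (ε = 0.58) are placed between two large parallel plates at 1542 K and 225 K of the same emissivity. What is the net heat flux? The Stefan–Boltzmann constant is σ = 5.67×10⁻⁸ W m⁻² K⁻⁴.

q ≈ 32700 W/m²

Each of the 4 gaps contributes resistance (2/ε − 1) = 2/0.58 − 1 = 2.448; total = 9.793.
q = σ(T₁⁴ − T₂⁴) / 9.793 = 5.67×10⁻⁸ × 5.65×10^12 / 9.793 = 32700 W/m².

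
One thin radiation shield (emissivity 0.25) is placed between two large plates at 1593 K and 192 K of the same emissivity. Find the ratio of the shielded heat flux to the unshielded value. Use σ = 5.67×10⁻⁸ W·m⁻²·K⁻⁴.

ratio ≈ 0.500

With N identical shields there are N+1 = 2 gaps in series, each with the same radiative resistance, so the flux falls to 1/(N+1) of its unshielded value.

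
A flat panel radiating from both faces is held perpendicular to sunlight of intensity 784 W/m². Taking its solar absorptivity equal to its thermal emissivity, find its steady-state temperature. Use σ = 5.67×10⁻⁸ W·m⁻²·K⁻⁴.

Absorbed flux αS = emitted flux 2εσT⁴ per unit area; with α = ε this gives T = (S/2σ)^(1/4).
T = (784 / (2 × 5.67×10⁻⁸))^(1/4) = (6.91×10^9)^(1/4).
T = 288 K.

T ≈ 288 K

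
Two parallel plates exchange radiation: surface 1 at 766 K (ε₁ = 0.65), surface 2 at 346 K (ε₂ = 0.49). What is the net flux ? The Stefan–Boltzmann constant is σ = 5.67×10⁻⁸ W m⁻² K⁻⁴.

q ≈ 7250 W/m²

For two large parallel gray plates, q = σ(T₁⁴ − T₂⁴) / (1/ε₁ + 1/ε₂ − 1).
1/ε₁ + 1/ε₂ − 1 = 1/0.65 + 1/0.49 − 1 = 2.579.
T₁⁴ − T₂⁴ = 3.44×10^11 − 1.43×10^10 = 3.30×10^11 K⁴.
q = 5.67×10⁻⁸ × 3.30×10^11 / 2.579 = 7250 W/m².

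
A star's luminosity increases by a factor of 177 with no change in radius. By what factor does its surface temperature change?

P ∝ T⁴ ⇒ T ∝ P^(1/4), so T scales by (177)^(1/4) = 3.65.

factor ≈ 3.65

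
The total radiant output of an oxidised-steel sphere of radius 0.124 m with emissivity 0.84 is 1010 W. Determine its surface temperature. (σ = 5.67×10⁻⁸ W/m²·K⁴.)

A = 4πr² = 4π × (0.124)² = 0.193 m².
From P = εσAT⁴, T = (P / εσA)^(1/4) = (1010 / (0.84 × 5.67×10⁻⁸ × 0.193))^(1/4).
T = (1.10×10^11)^(1/4) = 576 K.

T ≈ 576 K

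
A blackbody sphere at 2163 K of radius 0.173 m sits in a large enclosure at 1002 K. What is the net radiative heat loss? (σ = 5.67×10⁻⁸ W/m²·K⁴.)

A = 4πr² = 4π × (0.173)² = 0.376 m².
Q = σA(T⁴ − T_s⁴). T⁴ − T_s⁴ = (2163)⁴ − (1002)⁴ = 2.19×10^13 − 1.01×10^12 = 2.09×10^13 K⁴.
Q = 5.67×10⁻⁸ × 0.376 × 2.09×10^13 = 4.45×10^5 W.

Q ≈ 4.45×10^5 W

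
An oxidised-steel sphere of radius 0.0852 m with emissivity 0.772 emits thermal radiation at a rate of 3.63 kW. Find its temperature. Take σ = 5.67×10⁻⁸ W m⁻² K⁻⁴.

T ≈ 976 K

A = 4πr² = 4π × (0.0852)² = 0.0912 m².
From P = εσAT⁴, T = (P / εσA)^(1/4) = (3630 / (0.772 × 5.67×10⁻⁸ × 0.0912))^(1/4).
T = (9.09×10^11)^(1/4) = 976 K.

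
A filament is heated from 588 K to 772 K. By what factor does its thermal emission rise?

ratio ≈ 2.97

P ∝ T⁴, so the ratio is (772/588)⁴ = (1.313)⁴ = 2.97.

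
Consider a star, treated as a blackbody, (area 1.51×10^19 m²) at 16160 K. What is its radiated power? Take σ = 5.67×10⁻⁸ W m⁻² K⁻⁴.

P = σAT⁴ = 5.67×10⁻⁸ × 1.51×10^19 × (16160)⁴ = 5.67×10⁻⁸ × 1.51×10^19 × 6.82×10^16.
P = 5.84×10^28 W.

P ≈ 5.84×10^28 W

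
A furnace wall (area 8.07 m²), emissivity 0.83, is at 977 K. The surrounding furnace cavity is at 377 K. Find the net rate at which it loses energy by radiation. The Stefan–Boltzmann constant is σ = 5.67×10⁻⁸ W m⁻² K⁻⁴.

Q ≈ 3.38×10^5 W

Q = εσA(T⁴ − T_s⁴). T⁴ − T_s⁴ = (977)⁴ − (377)⁴ = 9.11×10^11 − 2.02×10^10 = 8.91×10^11 K⁴.
Q = 0.83 × 5.67×10⁻⁸ × 8.07 × 8.91×10^11 = 3.38×10^5 W.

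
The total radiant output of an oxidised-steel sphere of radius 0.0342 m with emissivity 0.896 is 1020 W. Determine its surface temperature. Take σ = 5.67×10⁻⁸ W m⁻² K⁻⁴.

T ≈ 1080 K

A = 4πr² = 4π × (0.0342)² = 0.0147 m².
From P = εσAT⁴, T = (P / εσA)^(1/4) = (1020 / (0.896 × 5.67×10⁻⁸ × 0.0147))^(1/4).
T = (1.37×10^12)^(1/4) = 1080 K.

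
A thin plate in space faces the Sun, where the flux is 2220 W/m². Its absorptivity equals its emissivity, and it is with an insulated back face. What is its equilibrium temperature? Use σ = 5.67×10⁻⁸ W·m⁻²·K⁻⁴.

Absorbed flux αS = emitted flux εσT⁴ (one radiating face); with α = ε, T = (S/σ)^(1/4).
T = (2220 / 5.67×10⁻⁸)^(1/4) = (3.92×10^10)^(1/4).
T = 445 K.

T ≈ 445 K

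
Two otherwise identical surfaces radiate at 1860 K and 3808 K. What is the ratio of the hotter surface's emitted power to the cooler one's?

P ∝ T⁴, so the ratio is (3808/1860)⁴ = (2.047)⁴ = 17.6.

ratio ≈ 17.6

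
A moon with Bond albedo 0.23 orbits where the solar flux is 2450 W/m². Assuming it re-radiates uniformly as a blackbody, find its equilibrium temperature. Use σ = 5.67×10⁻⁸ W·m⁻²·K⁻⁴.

T ≈ 302 K

Power absorbed = (1−a)S·πR²; power emitted = 4πR²σT⁴. Equating and cancelling πR²:
T = ((1−a)S / 4σ)^(1/4) = (1890 / (4 × 5.67×10⁻⁸))^(1/4) = (8.32×10^9)^(1/4).
T = 302 K.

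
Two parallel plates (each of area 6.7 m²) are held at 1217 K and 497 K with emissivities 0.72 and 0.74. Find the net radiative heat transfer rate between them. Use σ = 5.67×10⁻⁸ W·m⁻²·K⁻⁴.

For two large parallel gray plates, q = σ(T₁⁴ − T₂⁴) / (1/ε₁ + 1/ε₂ − 1).
1/ε₁ + 1/ε₂ − 1 = 1/0.72 + 1/0.74 − 1 = 1.740.
T₁⁴ − T₂⁴ = 2.19×10^12 − 6.10×10^10 = 2.13×10^12 K⁴.
q = 5.67×10⁻⁸ × 2.13×10^12 / 1.740 = 69500 W/m².
Q = q·A = 69500 × 6.7 = 4.66×10^5 W.

Q ≈ 4.66×10^5 W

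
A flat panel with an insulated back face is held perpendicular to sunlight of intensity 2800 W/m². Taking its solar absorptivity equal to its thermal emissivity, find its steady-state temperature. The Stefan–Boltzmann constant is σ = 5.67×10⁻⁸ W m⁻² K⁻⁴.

T ≈ 471 K

Absorbed flux αS = emitted flux εσT⁴ (one radiating face); with α = ε, T = (S/σ)^(1/4).
T = (2800 / 5.67×10⁻⁸)^(1/4) = (4.94×10^10)^(1/4).
T = 471 K.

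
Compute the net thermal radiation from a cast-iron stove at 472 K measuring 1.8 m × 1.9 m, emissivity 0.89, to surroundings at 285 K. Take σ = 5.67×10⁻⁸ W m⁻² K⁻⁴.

A = 1.8 × 1.9 = 3.42 m².
Q = εσA(T⁴ − T_s⁴). T⁴ − T_s⁴ = (472)⁴ − (285)⁴ = 4.96×10^10 − 6.60×10^9 = 4.30×10^10 K⁴.
Q = 0.89 × 5.67×10⁻⁸ × 3.42 × 4.30×10^10 = 7430 W.

Q ≈ 7430 W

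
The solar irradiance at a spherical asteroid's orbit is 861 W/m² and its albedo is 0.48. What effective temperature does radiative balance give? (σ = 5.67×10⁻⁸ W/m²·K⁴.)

T ≈ 211 K

Power absorbed = (1−a)S·πR²; power emitted = 4πR²σT⁴. Equating and cancelling πR²:
T = ((1−a)S / 4σ)^(1/4) = (448 / (4 × 5.67×10⁻⁸))^(1/4) = (1.97×10^9)^(1/4).
T = 211 K.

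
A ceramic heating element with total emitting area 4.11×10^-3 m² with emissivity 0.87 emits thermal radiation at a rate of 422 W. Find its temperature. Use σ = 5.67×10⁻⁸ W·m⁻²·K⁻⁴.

From P = εσAT⁴, T = (P / εσA)^(1/4) = (422 / (0.87 × 5.67×10⁻⁸ × 4.11×10^-3))^(1/4).
T = (2.08×10^12)^(1/4) = 1200 K.

T ≈ 1200 K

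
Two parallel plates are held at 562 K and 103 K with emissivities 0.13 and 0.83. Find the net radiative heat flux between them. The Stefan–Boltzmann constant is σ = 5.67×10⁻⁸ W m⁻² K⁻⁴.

q ≈ 715 W/m²

For two large parallel gray plates, q = σ(T₁⁴ − T₂⁴) / (1/ε₁ + 1/ε₂ − 1).
1/ε₁ + 1/ε₂ − 1 = 1/0.13 + 1/0.83 − 1 = 7.897.
T₁⁴ − T₂⁴ = 9.98×10^10 − 1.13×10^8 = 9.96×10^10 K⁴.
q = 5.67×10⁻⁸ × 9.96×10^10 / 7.897 = 715 W/m².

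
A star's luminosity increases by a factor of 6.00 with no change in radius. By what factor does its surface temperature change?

factor ≈ 1.57

P ∝ T⁴ ⇒ T ∝ P^(1/4), so T scales by (6.00)^(1/4) = 1.57.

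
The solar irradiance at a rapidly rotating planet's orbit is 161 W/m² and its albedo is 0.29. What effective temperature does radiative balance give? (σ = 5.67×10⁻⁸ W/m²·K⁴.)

Power absorbed = (1−a)S·πR²; power emitted = 4πR²σT⁴. Equating and cancelling πR²:
T = ((1−a)S / 4σ)^(1/4) = (114 / (4 × 5.67×10⁻⁸))^(1/4) = (5.04×10^8)^(1/4).
T = 150 K.

T ≈ 150 K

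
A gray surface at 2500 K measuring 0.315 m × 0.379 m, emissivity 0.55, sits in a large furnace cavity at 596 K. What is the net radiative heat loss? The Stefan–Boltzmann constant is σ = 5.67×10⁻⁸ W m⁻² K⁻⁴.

Q ≈ 1.45×10^5 W

A = 0.315 × 0.379 = 0.119 m².
Q = εσA(T⁴ − T_s⁴). T⁴ − T_s⁴ = (2500)⁴ − (596)⁴ = 3.91×10^13 − 1.26×10^11 = 3.89×10^13 K⁴.
Q = 0.55 × 5.67×10⁻⁸ × 0.119 × 3.89×10^13 = 1.45×10^5 W.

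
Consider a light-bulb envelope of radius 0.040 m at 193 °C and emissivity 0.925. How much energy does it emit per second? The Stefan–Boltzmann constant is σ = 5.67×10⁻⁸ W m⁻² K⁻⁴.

P ≈ 49.7 W

A = 4πr² = 4π × (0.040)² = 0.0201 m².
193 °C = 466 K.
P = εσAT⁴ = 0.925 × 5.67×10⁻⁸ × 0.0201 × (466)⁴ = 0.925 × 5.67×10⁻⁸ × 0.0201 × 4.72×10^10.
P = 49.7 W.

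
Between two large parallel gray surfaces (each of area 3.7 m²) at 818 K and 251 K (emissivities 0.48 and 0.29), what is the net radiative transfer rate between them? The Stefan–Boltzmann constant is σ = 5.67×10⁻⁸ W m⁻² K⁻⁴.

Q ≈ 20500 W

For two large parallel gray plates, q = σ(T₁⁴ − T₂⁴) / (1/ε₁ + 1/ε₂ − 1).
1/ε₁ + 1/ε₂ − 1 = 1/0.48 + 1/0.29 − 1 = 4.532.
T₁⁴ − T₂⁴ = 4.48×10^11 − 3.97×10^9 = 4.44×10^11 K⁴.
q = 5.67×10⁻⁸ × 4.44×10^11 / 4.532 = 5550 W/m².
Q = q·A = 5550 × 3.7 = 20500 W.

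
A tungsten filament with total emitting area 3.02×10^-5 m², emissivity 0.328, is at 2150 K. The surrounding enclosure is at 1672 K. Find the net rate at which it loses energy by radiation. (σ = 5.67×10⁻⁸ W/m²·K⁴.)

Q = εσA(T⁴ − T_s⁴). T⁴ − T_s⁴ = (2150)⁴ − (1672)⁴ = 2.14×10^13 − 7.82×10^12 = 1.36×10^13 K⁴.
Q = 0.328 × 5.67×10⁻⁸ × 3.02×10^-5 × 1.36×10^13 = 7.61 W.

Q ≈ 7.61 W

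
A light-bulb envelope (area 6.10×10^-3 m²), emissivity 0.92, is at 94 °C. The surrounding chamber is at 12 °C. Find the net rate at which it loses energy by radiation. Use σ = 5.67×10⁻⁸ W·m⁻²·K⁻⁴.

Q ≈ 3.67 W

Convert: 94 °C = 367 K; 12 °C = 285 K.
Q = εσA(T⁴ − T_s⁴). T⁴ − T_s⁴ = (367)⁴ − (285)⁴ = 1.81×10^10 − 6.60×10^9 = 1.15×10^10 K⁴.
Q = 0.92 × 5.67×10⁻⁸ × 6.10×10^-3 × 1.15×10^10 = 3.67 W.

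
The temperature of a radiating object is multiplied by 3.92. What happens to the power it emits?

factor ≈ 236

P ∝ T⁴, so the power scales as (3.92)⁴ = 236.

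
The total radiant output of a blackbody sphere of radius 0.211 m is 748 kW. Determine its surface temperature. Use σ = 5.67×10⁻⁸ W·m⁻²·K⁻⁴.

T ≈ 2200 K

A = 4πr² = 4π × (0.211)² = 0.559 m².
From P = σAT⁴, T = (P / σA)^(1/4) = (7.48×10^5 / (5.67×10⁻⁸ × 0.559))^(1/4).
T = (2.36×10^13)^(1/4) = 2200 K.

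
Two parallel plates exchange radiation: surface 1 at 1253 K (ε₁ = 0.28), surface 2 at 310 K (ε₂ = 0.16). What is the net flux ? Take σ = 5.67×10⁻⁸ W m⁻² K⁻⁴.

For two large parallel gray plates, q = σ(T₁⁴ − T₂⁴) / (1/ε₁ + 1/ε₂ − 1).
1/ε₁ + 1/ε₂ − 1 = 1/0.28 + 1/0.16 − 1 = 8.821.
T₁⁴ − T₂⁴ = 2.46×10^12 − 9.24×10^9 = 2.46×10^12 K⁴.
q = 5.67×10⁻⁸ × 2.46×10^12 / 8.821 = 15800 W/m².

q ≈ 15800 W/m²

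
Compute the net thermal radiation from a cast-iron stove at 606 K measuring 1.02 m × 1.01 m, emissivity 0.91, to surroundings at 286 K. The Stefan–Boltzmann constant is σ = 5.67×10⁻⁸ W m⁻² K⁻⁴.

Q ≈ 6810 W

A = 1.02 × 1.01 = 1.03 m².
Q = εσA(T⁴ − T_s⁴). T⁴ − T_s⁴ = (606)⁴ − (286)⁴ = 1.35×10^11 − 6.69×10^9 = 1.28×10^11 K⁴.
Q = 0.91 × 5.67×10⁻⁸ × 1.03 × 1.28×10^11 = 6810 W.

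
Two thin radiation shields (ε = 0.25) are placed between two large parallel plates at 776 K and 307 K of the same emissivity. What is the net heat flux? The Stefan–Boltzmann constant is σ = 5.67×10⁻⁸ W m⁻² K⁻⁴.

Each of the 3 gaps contributes resistance (2/ε − 1) = 2/0.25 − 1 = 7.000; total = 21.00.
q = σ(T₁⁴ − T₂⁴) / 21.00 = 5.67×10⁻⁸ × 3.54×10^11 / 21.00 = 955 W/m².

q ≈ 955 W/m²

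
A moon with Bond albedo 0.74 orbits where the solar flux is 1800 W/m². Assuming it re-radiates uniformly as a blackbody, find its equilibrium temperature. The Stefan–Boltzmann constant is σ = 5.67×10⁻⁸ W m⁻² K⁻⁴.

Power absorbed = (1−a)S·πR²; power emitted = 4πR²σT⁴. Equating and cancelling πR²:
T = ((1−a)S / 4σ)^(1/4) = (468 / (4 × 5.67×10⁻⁸))^(1/4) = (2.06×10^9)^(1/4).
T = 213 K.

T ≈ 213 K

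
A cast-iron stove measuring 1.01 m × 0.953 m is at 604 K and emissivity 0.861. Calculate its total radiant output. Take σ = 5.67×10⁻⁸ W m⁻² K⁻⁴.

P ≈ 6250 W

A = 1.01 × 0.953 = 0.963 m².
P = εσAT⁴ = 0.861 × 5.67×10⁻⁸ × 0.963 × (604)⁴ = 0.861 × 5.67×10⁻⁸ × 0.963 × 1.33×10^11.
P = 6250 W.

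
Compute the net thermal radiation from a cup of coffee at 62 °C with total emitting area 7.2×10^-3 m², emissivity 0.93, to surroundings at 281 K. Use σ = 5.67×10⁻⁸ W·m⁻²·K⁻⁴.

Q ≈ 2.41 W

Convert: 62 °C = 335 K.
Q = εσA(T⁴ − T_s⁴). T⁴ − T_s⁴ = (335)⁴ − (281)⁴ = 1.26×10^10 − 6.23×10^9 = 6.36×10^9 K⁴.
Q = 0.93 × 5.67×10⁻⁸ × 7.20×10^-3 × 6.36×10^9 = 2.41 W.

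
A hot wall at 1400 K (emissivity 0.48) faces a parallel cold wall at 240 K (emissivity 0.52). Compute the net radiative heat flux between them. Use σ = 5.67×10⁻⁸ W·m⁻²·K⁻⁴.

For two large parallel gray plates, q = σ(T₁⁴ − T₂⁴) / (1/ε₁ + 1/ε₂ − 1).
1/ε₁ + 1/ε₂ − 1 = 1/0.48 + 1/0.52 − 1 = 3.006.
T₁⁴ − T₂⁴ = 3.84×10^12 − 3.32×10^9 = 3.84×10^12 K⁴.
q = 5.67×10⁻⁸ × 3.84×10^12 / 3.006 = 72400 W/m².

q ≈ 72400 W/m²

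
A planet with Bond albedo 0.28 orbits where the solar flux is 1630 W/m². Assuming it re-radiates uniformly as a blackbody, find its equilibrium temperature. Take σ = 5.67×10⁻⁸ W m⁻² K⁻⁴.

Power absorbed = (1−a)S·πR²; power emitted = 4πR²σT⁴. Equating and cancelling πR²:
T = ((1−a)S / 4σ)^(1/4) = (1170 / (4 × 5.67×10⁻⁸))^(1/4) = (5.17×10^9)^(1/4).
T = 268 K.

T ≈ 268 K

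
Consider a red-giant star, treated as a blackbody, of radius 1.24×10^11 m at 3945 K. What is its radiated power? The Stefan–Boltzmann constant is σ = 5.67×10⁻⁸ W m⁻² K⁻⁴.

P ≈ 2.65×10^30 W

A = 4πr² = 4π × (1.24×10^11)² = 1.93×10^23 m².
P = σAT⁴ = 5.67×10⁻⁸ × 1.93×10^23 × (3945)⁴ = 5.67×10⁻⁸ × 1.93×10^23 × 2.42×10^14.
P = 2.65×10^30 W.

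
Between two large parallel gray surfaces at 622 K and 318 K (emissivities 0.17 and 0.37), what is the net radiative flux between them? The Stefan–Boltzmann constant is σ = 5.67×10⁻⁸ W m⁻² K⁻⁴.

For two large parallel gray plates, q = σ(T₁⁴ − T₂⁴) / (1/ε₁ + 1/ε₂ − 1).
1/ε₁ + 1/ε₂ − 1 = 1/0.17 + 1/0.37 − 1 = 7.585.
T₁⁴ − T₂⁴ = 1.50×10^11 − 1.02×10^10 = 1.39×10^11 K⁴.
q = 5.67×10⁻⁸ × 1.39×10^11 / 7.585 = 1040 W/m².

q ≈ 1040 W/m²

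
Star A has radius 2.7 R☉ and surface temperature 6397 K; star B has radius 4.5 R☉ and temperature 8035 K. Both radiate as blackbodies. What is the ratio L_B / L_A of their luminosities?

L = 4πR²σT⁴ ∝ R²T⁴, so L_B/L_A = (4.5/2.7)² × (8035/6397)⁴ = 2.78 × 2.49 = 6.91.

L_B/L_A ≈ 6.91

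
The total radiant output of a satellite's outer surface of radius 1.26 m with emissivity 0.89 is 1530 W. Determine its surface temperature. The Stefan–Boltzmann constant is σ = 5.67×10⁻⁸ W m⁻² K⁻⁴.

T ≈ 197 K

A = 4πr² = 4π × (1.26)² = 20.0 m².
From P = εσAT⁴, T = (P / εσA)^(1/4) = (1530 / (0.89 × 5.67×10⁻⁸ × 20.0))^(1/4).
T = (1.52×10^9)^(1/4) = 197 K.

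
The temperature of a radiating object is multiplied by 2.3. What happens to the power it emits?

factor ≈ 28.0

P ∝ T⁴, so the power scales as (2.3)⁴ = 28.0.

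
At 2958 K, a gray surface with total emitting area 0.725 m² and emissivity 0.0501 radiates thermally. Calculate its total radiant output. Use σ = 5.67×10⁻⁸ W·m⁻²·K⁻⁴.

P = εσAT⁴ = 0.0501 × 5.67×10⁻⁸ × 0.725 × (2958)⁴ = 0.0501 × 5.67×10⁻⁸ × 0.725 × 7.66×10^13.
P = 1.58×10^5 W.

P ≈ 1.58×10^5 W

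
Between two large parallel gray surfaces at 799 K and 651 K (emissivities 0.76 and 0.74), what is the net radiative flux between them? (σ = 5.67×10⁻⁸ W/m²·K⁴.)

For two large parallel gray plates, q = σ(T₁⁴ − T₂⁴) / (1/ε₁ + 1/ε₂ − 1).
1/ε₁ + 1/ε₂ − 1 = 1/0.76 + 1/0.74 − 1 = 1.667.
T₁⁴ − T₂⁴ = 4.08×10^11 − 1.80×10^11 = 2.28×10^11 K⁴.
q = 5.67×10⁻⁸ × 2.28×10^11 / 1.667 = 7750 W/m².

q ≈ 7750 W/m²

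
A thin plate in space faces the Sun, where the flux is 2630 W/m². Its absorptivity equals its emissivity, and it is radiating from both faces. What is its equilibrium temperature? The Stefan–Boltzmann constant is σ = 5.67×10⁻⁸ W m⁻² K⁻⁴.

Absorbed flux αS = emitted flux 2εσT⁴ per unit area; with α = ε this gives T = (S/2σ)^(1/4).
T = (2630 / (2 × 5.67×10⁻⁸))^(1/4) = (2.32×10^10)^(1/4).
T = 390 K.

T ≈ 390 K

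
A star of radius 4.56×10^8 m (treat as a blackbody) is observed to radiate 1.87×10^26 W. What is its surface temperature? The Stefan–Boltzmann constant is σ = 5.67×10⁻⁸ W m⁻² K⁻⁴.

A = 4πr² = 4π × (4.56×10^8)² = 2.61×10^18 m².
From P = σAT⁴, T = (P / σA)^(1/4) = (1.87×10^26 / (5.67×10⁻⁸ × 2.61×10^18))^(1/4).
T = (1.26×10^15)^(1/4) = 5960 K.

T ≈ 5960 K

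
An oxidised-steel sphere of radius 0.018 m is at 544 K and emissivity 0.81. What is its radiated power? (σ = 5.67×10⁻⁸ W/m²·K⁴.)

A = 4πr² = 4π × (0.018)² = 4.07×10^-3 m².
P = εσAT⁴ = 0.81 × 5.67×10⁻⁸ × 4.07×10^-3 × (544)⁴ = 0.81 × 5.67×10⁻⁸ × 4.07×10^-3 × 8.76×10^10.
P = 16.4 W.

P ≈ 16.4 W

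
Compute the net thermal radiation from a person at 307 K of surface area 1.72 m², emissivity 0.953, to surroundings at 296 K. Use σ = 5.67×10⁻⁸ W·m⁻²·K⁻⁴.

Q = εσA(T⁴ − T_s⁴). T⁴ − T_s⁴ = (307)⁴ − (296)⁴ = 8.88×10^9 − 7.68×10^9 = 1.21×10^9 K⁴.
Q = 0.953 × 5.67×10⁻⁸ × 1.72 × 1.21×10^9 = 112 W.

Q ≈ 112 W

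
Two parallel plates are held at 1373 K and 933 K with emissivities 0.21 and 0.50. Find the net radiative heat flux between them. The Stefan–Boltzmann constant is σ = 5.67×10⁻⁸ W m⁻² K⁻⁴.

q ≈ 27500 W/m²

For two large parallel gray plates, q = σ(T₁⁴ − T₂⁴) / (1/ε₁ + 1/ε₂ − 1).
1/ε₁ + 1/ε₂ − 1 = 1/0.21 + 1/0.50 − 1 = 5.762.
T₁⁴ − T₂⁴ = 3.55×10^12 − 7.58×10^11 = 2.80×10^12 K⁴.
q = 5.67×10⁻⁸ × 2.80×10^12 / 5.762 = 27500 W/m².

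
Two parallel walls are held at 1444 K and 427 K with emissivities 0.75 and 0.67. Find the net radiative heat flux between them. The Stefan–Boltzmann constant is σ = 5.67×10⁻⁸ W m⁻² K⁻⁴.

q ≈ 1.34×10^5 W/m²

For two large parallel gray plates, q = σ(T₁⁴ − T₂⁴) / (1/ε₁ + 1/ε₂ − 1).
1/ε₁ + 1/ε₂ − 1 = 1/0.75 + 1/0.67 − 1 = 1.826.
T₁⁴ − T₂⁴ = 4.35×10^12 − 3.32×10^10 = 4.31×10^12 K⁴.
q = 5.67×10⁻⁸ × 4.31×10^12 / 1.826 = 1.34×10^5 W/m².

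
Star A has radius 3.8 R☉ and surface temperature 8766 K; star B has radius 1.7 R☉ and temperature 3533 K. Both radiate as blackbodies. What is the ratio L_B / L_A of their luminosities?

L_B/L_A ≈ 5.28×10^-3

L = 4πR²σT⁴ ∝ R²T⁴, so L_B/L_A = (1.7/3.8)² × (3533/8766)⁴ = 0.200 × 0.0264 = 5.28×10^-3.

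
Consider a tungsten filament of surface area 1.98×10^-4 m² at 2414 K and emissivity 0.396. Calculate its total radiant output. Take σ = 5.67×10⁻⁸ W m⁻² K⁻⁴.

P ≈ 151 W

P = εσAT⁴ = 0.396 × 5.67×10⁻⁸ × 1.98×10^-4 × (2414)⁴ = 0.396 × 5.67×10⁻⁸ × 1.98×10^-4 × 3.40×10^13.
P = 151 W.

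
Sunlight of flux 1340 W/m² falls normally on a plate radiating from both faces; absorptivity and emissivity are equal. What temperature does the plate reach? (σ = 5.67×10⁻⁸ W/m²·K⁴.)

Absorbed flux αS = emitted flux 2εσT⁴ per unit area; with α = ε this gives T = (S/2σ)^(1/4).
T = (1340 / (2 × 5.67×10⁻⁸))^(1/4) = (1.18×10^10)^(1/4).
T = 330 K.

T ≈ 330 K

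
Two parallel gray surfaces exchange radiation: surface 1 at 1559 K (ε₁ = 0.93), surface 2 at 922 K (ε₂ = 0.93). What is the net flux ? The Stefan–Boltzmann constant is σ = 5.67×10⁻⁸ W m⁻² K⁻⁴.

For two large parallel gray plates, q = σ(T₁⁴ − T₂⁴) / (1/ε₁ + 1/ε₂ − 1).
1/ε₁ + 1/ε₂ − 1 = 1/0.93 + 1/0.93 − 1 = 1.151.
T₁⁴ − T₂⁴ = 5.91×10^12 − 7.23×10^11 = 5.18×10^12 K⁴.
q = 5.67×10⁻⁸ × 5.18×10^12 / 1.151 = 2.56×10^5 W/m².

q ≈ 2.56×10^5 W/m²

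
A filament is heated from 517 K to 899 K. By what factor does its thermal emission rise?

ratio ≈ 9.14

P ∝ T⁴, so the ratio is (899/517)⁴ = (1.739)⁴ = 9.14.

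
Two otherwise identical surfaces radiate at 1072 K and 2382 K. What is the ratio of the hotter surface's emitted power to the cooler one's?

P ∝ T⁴, so the ratio is (2382/1072)⁴ = (2.222)⁴ = 24.4.

ratio ≈ 24.4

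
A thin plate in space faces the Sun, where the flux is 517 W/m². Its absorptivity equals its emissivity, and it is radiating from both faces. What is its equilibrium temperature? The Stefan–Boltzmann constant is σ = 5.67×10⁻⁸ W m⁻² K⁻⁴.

Absorbed flux αS = emitted flux 2εσT⁴ per unit area; with α = ε this gives T = (S/2σ)^(1/4).
T = (517 / (2 × 5.67×10⁻⁸))^(1/4) = (4.56×10^9)^(1/4).
T = 260 K.

T ≈ 260 K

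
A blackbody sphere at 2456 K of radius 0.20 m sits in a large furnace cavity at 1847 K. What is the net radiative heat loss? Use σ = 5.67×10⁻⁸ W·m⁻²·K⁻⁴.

Q ≈ 7.05×10^5 W

A = 4πr² = 4π × (0.20)² = 0.503 m².
Q = σA(T⁴ − T_s⁴). T⁴ − T_s⁴ = (2456)⁴ − (1847)⁴ = 3.64×10^13 − 1.16×10^13 = 2.47×10^13 K⁴.
Q = 5.67×10⁻⁸ × 0.503 × 2.47×10^13 = 7.05×10^5 W.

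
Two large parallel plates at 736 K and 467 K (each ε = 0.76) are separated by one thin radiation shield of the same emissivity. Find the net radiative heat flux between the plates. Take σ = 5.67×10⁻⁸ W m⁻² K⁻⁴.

Each of the 2 gaps contributes resistance (2/ε − 1) = 2/0.76 − 1 = 1.632; total = 3.263.
q = σ(T₁⁴ − T₂⁴) / 3.263 = 5.67×10⁻⁸ × 2.46×10^11 / 3.263 = 4270 W/m².

q ≈ 4270 W/m²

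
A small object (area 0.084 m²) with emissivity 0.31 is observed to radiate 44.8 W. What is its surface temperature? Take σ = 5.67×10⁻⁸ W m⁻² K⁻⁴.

From P = εσAT⁴, T = (P / εσA)^(1/4) = (44.8 / (0.31 × 5.67×10⁻⁸ × 0.0840))^(1/4).
T = (3.03×10^10)^(1/4) = 417 K.

T ≈ 417 K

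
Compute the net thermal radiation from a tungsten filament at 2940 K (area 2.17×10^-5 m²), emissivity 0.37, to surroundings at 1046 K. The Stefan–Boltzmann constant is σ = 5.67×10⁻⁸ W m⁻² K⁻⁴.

Q ≈ 33.5 W

Q = εσA(T⁴ − T_s⁴). T⁴ − T_s⁴ = (2940)⁴ − (1046)⁴ = 7.47×10^13 − 1.20×10^12 = 7.35×10^13 K⁴.
Q = 0.37 × 5.67×10⁻⁸ × 2.17×10^-5 × 7.35×10^13 = 33.5 W.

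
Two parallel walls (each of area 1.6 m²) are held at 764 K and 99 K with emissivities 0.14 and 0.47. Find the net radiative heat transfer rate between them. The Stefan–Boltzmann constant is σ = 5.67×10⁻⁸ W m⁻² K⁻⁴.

For two large parallel gray plates, q = σ(T₁⁴ − T₂⁴) / (1/ε₁ + 1/ε₂ − 1).
1/ε₁ + 1/ε₂ − 1 = 1/0.14 + 1/0.47 − 1 = 8.271.
T₁⁴ − T₂⁴ = 3.41×10^11 − 9.61×10^7 = 3.41×10^11 K⁴.
q = 5.67×10⁻⁸ × 3.41×10^11 / 8.271 = 2340 W/m².
Q = q·A = 2340 × 1.6 = 3740 W.

Q ≈ 3740 W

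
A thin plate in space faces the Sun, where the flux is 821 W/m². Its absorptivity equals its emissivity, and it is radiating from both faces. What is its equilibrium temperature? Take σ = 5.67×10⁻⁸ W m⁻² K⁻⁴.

Absorbed flux αS = emitted flux 2εσT⁴ per unit area; with α = ε this gives T = (S/2σ)^(1/4).
T = (821 / (2 × 5.67×10⁻⁸))^(1/4) = (7.24×10^9)^(1/4).
T = 292 K.

T ≈ 292 K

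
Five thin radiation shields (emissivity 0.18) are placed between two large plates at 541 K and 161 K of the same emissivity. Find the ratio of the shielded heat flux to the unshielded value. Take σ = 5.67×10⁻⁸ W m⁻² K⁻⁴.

With N identical shields there are N+1 = 6 gaps in series, each with the same radiative resistance, so the flux falls to 1/(N+1) of its unshielded value.

ratio ≈ 0.167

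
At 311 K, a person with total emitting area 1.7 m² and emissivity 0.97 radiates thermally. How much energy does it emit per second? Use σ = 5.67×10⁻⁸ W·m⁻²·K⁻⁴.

P = εσAT⁴ = 0.97 × 5.67×10⁻⁸ × 1.70 × (311)⁴ = 0.97 × 5.67×10⁻⁸ × 1.70 × 9.35×10^9.
P = 875 W.

P ≈ 875 W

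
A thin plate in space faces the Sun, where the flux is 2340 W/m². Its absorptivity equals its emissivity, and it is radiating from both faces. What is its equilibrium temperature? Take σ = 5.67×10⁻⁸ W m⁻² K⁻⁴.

Absorbed flux αS = emitted flux 2εσT⁴ per unit area; with α = ε this gives T = (S/2σ)^(1/4).
T = (2340 / (2 × 5.67×10⁻⁸))^(1/4) = (2.06×10^10)^(1/4).
T = 379 K.

T ≈ 379 K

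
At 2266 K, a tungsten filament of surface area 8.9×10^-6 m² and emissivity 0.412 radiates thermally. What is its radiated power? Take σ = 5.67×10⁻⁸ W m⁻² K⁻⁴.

P = εσAT⁴ = 0.412 × 5.67×10⁻⁸ × 8.90×10^-6 × (2266)⁴ = 0.412 × 5.67×10⁻⁸ × 8.90×10^-6 × 2.64×10^13.
P = 5.48 W.

P ≈ 5.48 W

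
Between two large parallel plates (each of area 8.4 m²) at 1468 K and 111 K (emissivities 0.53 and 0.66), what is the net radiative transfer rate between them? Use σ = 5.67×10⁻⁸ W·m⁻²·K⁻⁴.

Q ≈ 9.21×10^5 W

For two large parallel gray plates, q = σ(T₁⁴ − T₂⁴) / (1/ε₁ + 1/ε₂ − 1).
1/ε₁ + 1/ε₂ − 1 = 1/0.53 + 1/0.66 − 1 = 2.402.
T₁⁴ − T₂⁴ = 4.64×10^12 − 1.52×10^8 = 4.64×10^12 K⁴.
q = 5.67×10⁻⁸ × 4.64×10^12 / 2.402 = 1.10×10^5 W/m².
Q = q·A = 1.10×10^5 × 8.4 = 9.21×10^5 W.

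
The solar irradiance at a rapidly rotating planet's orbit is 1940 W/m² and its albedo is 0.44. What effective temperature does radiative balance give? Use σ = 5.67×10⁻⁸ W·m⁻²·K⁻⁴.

T ≈ 263 K

Power absorbed = (1−a)S·πR²; power emitted = 4πR²σT⁴. Equating and cancelling πR²:
T = ((1−a)S / 4σ)^(1/4) = (1090 / (4 × 5.67×10⁻⁸))^(1/4) = (4.79×10^9)^(1/4).
T = 263 K.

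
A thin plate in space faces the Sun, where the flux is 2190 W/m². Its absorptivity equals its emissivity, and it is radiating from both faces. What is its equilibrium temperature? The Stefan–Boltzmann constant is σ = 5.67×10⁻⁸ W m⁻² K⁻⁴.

Absorbed flux αS = emitted flux 2εσT⁴ per unit area; with α = ε this gives T = (S/2σ)^(1/4).
T = (2190 / (2 × 5.67×10⁻⁸))^(1/4) = (1.93×10^10)^(1/4).
T = 373 K.

T ≈ 373 K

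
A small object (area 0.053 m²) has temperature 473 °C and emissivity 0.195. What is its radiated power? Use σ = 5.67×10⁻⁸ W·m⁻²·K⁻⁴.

473 °C = 746 K.
Stefan–Boltzmann: P = εσAT⁴ = 0.195 × 5.67×10⁻⁸ × 0.0530 × (746)⁴ = 0.195 × 5.67×10⁻⁸ × 0.0530 × 3.10×10^11.
P = 181 W.

P ≈ 181 W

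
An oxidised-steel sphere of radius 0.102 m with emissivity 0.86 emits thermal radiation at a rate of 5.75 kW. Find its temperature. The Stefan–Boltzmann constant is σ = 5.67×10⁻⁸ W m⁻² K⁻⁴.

A = 4πr² = 4π × (0.102)² = 0.131 m².
From P = εσAT⁴, T = (P / εσA)^(1/4) = (5750 / (0.86 × 5.67×10⁻⁸ × 0.131))^(1/4).
T = (9.02×10^11)^(1/4) = 975 K.

T ≈ 975 K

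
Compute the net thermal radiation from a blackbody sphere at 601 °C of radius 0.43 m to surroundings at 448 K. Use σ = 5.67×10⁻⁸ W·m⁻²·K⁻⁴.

A = 4πr² = 4π × (0.43)² = 2.32 m².
Convert: 601 °C = 874 K.
Q = σA(T⁴ − T_s⁴). T⁴ − T_s⁴ = (874)⁴ − (448)⁴ = 5.84×10^11 − 4.03×10^10 = 5.43×10^11 K⁴.
Q = 5.67×10⁻⁸ × 2.32 × 5.43×10^11 = 71600 W.

Q ≈ 71600 W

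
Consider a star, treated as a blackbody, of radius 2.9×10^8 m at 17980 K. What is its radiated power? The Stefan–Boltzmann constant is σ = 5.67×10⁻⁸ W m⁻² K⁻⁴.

A = 4πr² = 4π × (2.9×10^8)² = 1.06×10^18 m².
P = σAT⁴ = 5.67×10⁻⁸ × 1.06×10^18 × (17980)⁴ = 5.67×10⁻⁸ × 1.06×10^18 × 1.05×10^17.
P = 6.26×10^27 W.

P ≈ 6.26×10^27 W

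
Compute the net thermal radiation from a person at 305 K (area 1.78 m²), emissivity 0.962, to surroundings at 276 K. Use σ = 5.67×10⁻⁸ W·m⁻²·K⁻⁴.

Q ≈ 277 W

Q = εσA(T⁴ − T_s⁴). T⁴ − T_s⁴ = (305)⁴ − (276)⁴ = 8.65×10^9 − 5.80×10^9 = 2.85×10^9 K⁴.
Q = 0.962 × 5.67×10⁻⁸ × 1.78 × 2.85×10^9 = 277 W.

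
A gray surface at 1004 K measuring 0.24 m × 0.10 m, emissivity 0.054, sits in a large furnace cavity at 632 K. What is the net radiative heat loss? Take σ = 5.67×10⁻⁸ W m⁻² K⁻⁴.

A = 0.24 × 0.10 = 0.0240 m².
Q = εσA(T⁴ − T_s⁴). T⁴ − T_s⁴ = (1004)⁴ − (632)⁴ = 1.02×10^12 − 1.60×10^11 = 8.57×10^11 K⁴.
Q = 0.054 × 5.67×10⁻⁸ × 0.0240 × 8.57×10^11 = 62.9 W.

Q ≈ 62.9 W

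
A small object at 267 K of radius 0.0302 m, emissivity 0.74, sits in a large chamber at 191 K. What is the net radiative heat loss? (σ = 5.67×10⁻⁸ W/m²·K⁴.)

Q ≈ 1.80 W

A = 4πr² = 4π × (0.0302)² = 0.0115 m².
Q = εσA(T⁴ − T_s⁴). T⁴ − T_s⁴ = (267)⁴ − (191)⁴ = 5.08×10^9 − 1.33×10^9 = 3.75×10^9 K⁴.
Q = 0.74 × 5.67×10⁻⁸ × 0.0115 × 3.75×10^9 = 1.80 W.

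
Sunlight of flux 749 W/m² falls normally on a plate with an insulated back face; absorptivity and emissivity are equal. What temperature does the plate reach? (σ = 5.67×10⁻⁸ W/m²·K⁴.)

Absorbed flux αS = emitted flux εσT⁴ (one radiating face); with α = ε, T = (S/σ)^(1/4).
T = (749 / 5.67×10⁻⁸)^(1/4) = (1.32×10^10)^(1/4).
T = 339 K.

T ≈ 339 K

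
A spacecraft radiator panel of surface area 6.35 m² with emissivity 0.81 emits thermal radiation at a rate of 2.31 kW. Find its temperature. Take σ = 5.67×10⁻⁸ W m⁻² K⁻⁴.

T ≈ 298 K

From P = εσAT⁴, T = (P / εσA)^(1/4) = (2310 / (0.81 × 5.67×10⁻⁸ × 6.35))^(1/4).
T = (7.92×10^9)^(1/4) = 298 K.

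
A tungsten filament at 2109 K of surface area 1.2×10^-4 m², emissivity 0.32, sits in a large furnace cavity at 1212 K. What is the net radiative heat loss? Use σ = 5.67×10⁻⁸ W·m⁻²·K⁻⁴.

Q ≈ 38.4 W

Q = εσA(T⁴ − T_s⁴). T⁴ − T_s⁴ = (2109)⁴ − (1212)⁴ = 1.98×10^13 − 2.16×10^12 = 1.76×10^13 K⁴.
Q = 0.32 × 5.67×10⁻⁸ × 1.20×10^-4 × 1.76×10^13 = 38.4 W.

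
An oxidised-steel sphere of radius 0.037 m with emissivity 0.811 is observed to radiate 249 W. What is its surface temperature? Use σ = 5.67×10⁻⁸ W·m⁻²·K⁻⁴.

T ≈ 749 K

A = 4πr² = 4π × (0.037)² = 0.0172 m².
From P = εσAT⁴, T = (P / εσA)^(1/4) = (249 / (0.811 × 5.67×10⁻⁸ × 0.0172))^(1/4).
T = (3.15×10^11)^(1/4) = 749 K.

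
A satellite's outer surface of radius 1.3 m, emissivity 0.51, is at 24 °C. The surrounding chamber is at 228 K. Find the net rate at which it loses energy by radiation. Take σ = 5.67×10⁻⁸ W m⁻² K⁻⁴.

A = 4πr² = 4π × (1.3)² = 21.2 m².
Convert: 24 °C = 297 K.
Q = εσA(T⁴ − T_s⁴). T⁴ − T_s⁴ = (297)⁴ − (228)⁴ = 7.78×10^9 − 2.70×10^9 = 5.08×10^9 K⁴.
Q = 0.51 × 5.67×10⁻⁸ × 21.2 × 5.08×10^9 = 3120 W.

Q ≈ 3120 W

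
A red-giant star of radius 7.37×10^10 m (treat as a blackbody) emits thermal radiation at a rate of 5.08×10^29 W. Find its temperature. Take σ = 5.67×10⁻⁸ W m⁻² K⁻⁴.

A = 4πr² = 4π × (7.37×10^10)² = 6.83×10^22 m².
From P = σAT⁴, T = (P / σA)^(1/4) = (5.08×10^29 / (5.67×10⁻⁸ × 6.83×10^22))^(1/4).
T = (1.31×10^14)^(1/4) = 3380 K.

T ≈ 3380 K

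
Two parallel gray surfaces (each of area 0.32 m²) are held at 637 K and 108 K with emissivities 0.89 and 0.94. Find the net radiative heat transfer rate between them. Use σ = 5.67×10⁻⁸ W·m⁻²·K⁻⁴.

For two large parallel gray plates, q = σ(T₁⁴ − T₂⁴) / (1/ε₁ + 1/ε₂ − 1).
1/ε₁ + 1/ε₂ − 1 = 1/0.89 + 1/0.94 − 1 = 1.187.
T₁⁴ − T₂⁴ = 1.65×10^11 − 1.36×10^8 = 1.65×10^11 K⁴.
q = 5.67×10⁻⁸ × 1.65×10^11 / 1.187 = 7860 W/m².
Q = q·A = 7860 × 0.32 = 2510 W.

Q ≈ 2510 W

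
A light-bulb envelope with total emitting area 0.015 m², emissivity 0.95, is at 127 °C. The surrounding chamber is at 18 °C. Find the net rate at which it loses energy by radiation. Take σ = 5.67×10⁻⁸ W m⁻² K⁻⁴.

Q ≈ 14.9 W

Convert: 127 °C = 400 K; 18 °C = 291 K.
Q = εσA(T⁴ − T_s⁴). T⁴ − T_s⁴ = (400)⁴ − (291)⁴ = 2.56×10^10 − 7.17×10^9 = 1.84×10^10 K⁴.
Q = 0.95 × 5.67×10⁻⁸ × 0.0150 × 1.84×10^10 = 14.9 W.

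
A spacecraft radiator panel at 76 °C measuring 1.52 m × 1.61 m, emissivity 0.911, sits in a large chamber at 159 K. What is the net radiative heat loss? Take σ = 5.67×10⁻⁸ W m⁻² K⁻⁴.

A = 1.52 × 1.61 = 2.45 m².
Convert: 76 °C = 349 K.
Q = εσA(T⁴ − T_s⁴). T⁴ − T_s⁴ = (349)⁴ − (159)⁴ = 1.48×10^10 − 6.39×10^8 = 1.42×10^10 K⁴.
Q = 0.911 × 5.67×10⁻⁸ × 2.45 × 1.42×10^10 = 1790 W.

Q ≈ 1790 W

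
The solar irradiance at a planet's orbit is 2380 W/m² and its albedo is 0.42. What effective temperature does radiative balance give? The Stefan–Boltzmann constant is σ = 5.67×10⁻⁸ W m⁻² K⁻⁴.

Power absorbed = (1−a)S·πR²; power emitted = 4πR²σT⁴. Equating and cancelling πR²:
T = ((1−a)S / 4σ)^(1/4) = (1380 / (4 × 5.67×10⁻⁸))^(1/4) = (6.09×10^9)^(1/4).
T = 279 K.

T ≈ 279 K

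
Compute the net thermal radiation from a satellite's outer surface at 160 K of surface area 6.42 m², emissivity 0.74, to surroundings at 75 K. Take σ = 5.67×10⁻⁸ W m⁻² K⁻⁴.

Q = εσA(T⁴ − T_s⁴). T⁴ − T_s⁴ = (160)⁴ − (75)⁴ = 6.55×10^8 − 3.16×10^7 = 6.24×10^8 K⁴.
Q = 0.74 × 5.67×10⁻⁸ × 6.42 × 6.24×10^8 = 168 W.

Q ≈ 168 W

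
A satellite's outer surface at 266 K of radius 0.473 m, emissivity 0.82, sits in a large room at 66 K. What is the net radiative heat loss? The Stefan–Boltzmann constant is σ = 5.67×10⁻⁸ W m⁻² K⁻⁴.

Q ≈ 652 W

A = 4πr² = 4π × (0.473)² = 2.81 m².
Q = εσA(T⁴ − T_s⁴). T⁴ − T_s⁴ = (266)⁴ − (66)⁴ = 5.01×10^9 − 1.90×10^7 = 4.99×10^9 K⁴.
Q = 0.82 × 5.67×10⁻⁸ × 2.81 × 4.99×10^9 = 652 W.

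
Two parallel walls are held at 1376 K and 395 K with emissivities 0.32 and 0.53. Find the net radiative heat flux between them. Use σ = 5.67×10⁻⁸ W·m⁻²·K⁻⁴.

q ≈ 50300 W/m²

For two large parallel gray plates, q = σ(T₁⁴ − T₂⁴) / (1/ε₁ + 1/ε₂ − 1).
1/ε₁ + 1/ε₂ − 1 = 1/0.32 + 1/0.53 − 1 = 4.012.
T₁⁴ − T₂⁴ = 3.58×10^12 − 2.43×10^10 = 3.56×10^12 K⁴.
q = 5.67×10⁻⁸ × 3.56×10^12 / 4.012 = 50300 W/m².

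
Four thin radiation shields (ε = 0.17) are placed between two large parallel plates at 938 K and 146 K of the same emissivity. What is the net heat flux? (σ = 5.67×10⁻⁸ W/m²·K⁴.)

q ≈ 815 W/m²

Each of the 5 gaps contributes resistance (2/ε − 1) = 2/0.17 − 1 = 10.76; total = 53.82.
q = σ(T₁⁴ − T₂⁴) / 53.82 = 5.67×10⁻⁸ × 7.74×10^11 / 53.82 = 815 W/m².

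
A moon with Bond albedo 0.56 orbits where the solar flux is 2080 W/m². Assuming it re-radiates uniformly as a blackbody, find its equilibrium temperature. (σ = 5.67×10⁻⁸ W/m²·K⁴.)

T ≈ 252 K

Power absorbed = (1−a)S·πR²; power emitted = 4πR²σT⁴. Equating and cancelling πR²:
T = ((1−a)S / 4σ)^(1/4) = (915 / (4 × 5.67×10⁻⁸))^(1/4) = (4.04×10^9)^(1/4).
T = 252 K.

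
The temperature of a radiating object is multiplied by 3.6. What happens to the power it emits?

factor ≈ 168

P ∝ T⁴, so the power scales as (3.6)⁴ = 168.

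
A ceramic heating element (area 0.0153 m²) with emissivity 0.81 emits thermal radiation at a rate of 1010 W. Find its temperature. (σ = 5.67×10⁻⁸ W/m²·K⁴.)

From P = εσAT⁴, T = (P / εσA)^(1/4) = (1010 / (0.81 × 5.67×10⁻⁸ × 0.0153))^(1/4).
T = (1.44×10^12)^(1/4) = 1090 K.

T ≈ 1090 K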